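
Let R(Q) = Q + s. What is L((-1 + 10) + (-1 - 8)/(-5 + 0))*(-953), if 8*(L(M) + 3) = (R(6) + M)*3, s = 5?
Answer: -197271/40 ≈ -4931.8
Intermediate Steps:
R(Q) = 5 + Q (R(Q) = Q + 5 = 5 + Q)
L(M) = 9/8 + 3*M/8 (L(M) = -3 + (((5 + 6) + M)*3)/8 = -3 + ((11 + M)*3)/8 = -3 + (33 + 3*M)/8 = -3 + (33/8 + 3*M/8) = 9/8 + 3*M/8)
L((-1 + 10) + (-1 - 8)/(-5 + 0))*(-953) = (9/8 + 3*((-1 + 10) + (-1 - 8)/(-5 + 0))/8)*(-953) = (9/8 + 3*(9 - 9/(-5))/8)*(-953) = (9/8 + 3*(9 - 9*(-⅕))/8)*(-953) = (9/8 + 3*(9 + 9/5)/8)*(-953) = (9/8 + (3/8)*(54/5))*(-953) = (9/8 + 81/20)*(-953) = (207/40)*(-953) = -197271/40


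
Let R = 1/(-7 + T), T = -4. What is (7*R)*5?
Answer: -35/11 ≈ -3.1818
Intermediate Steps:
R = -1/11 (R = 1/(-7 - 4) = 1/(-11) = -1/11 ≈ -0.090909)
(7*R)*5 = (7*(-1/11))*5 = -7/11*5 = -35/11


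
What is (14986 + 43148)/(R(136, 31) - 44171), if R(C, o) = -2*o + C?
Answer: -19378/14699 ≈ -1.3183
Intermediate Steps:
R(C, o) = C - 2*o
(14986 + 43148)/(R(136, 31) - 44171) = (14986 + 43148)/((136 - 2*31) - 44171) = 58134/((136 - 62) - 44171) = 58134/(74 - 44171) = 58134/(-44097) = 58134*(-1/44097) = -19378/14699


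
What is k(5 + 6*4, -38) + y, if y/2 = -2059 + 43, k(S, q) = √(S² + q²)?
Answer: -4032 + √2285 ≈ -3984.2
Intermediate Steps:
y = -4032 (y = 2*(-2059 + 43) = 2*(-2016) = -4032)
k(5 + 6*4, -38) + y = √((5 + 6*4)² + (-38)²) - 4032 = √((5 + 24)² + 1444) - 4032 = √(29² + 1444) - 4032 = √(841 + 1444) - 4032 = √2285 - 4032 = -4032 + √2285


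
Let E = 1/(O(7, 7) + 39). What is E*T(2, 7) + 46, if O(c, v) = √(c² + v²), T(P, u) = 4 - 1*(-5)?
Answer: 65809/1423 - 63*√2/1423 ≈ 46.184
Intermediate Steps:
T(P, u) = 9 (T(P, u) = 4 + 5 = 9)
E = 1/(39 + 7*√2) (E = 1/(√(7² + 7²) + 39) = 1/(√(49 + 49) + 39) = 1/(√98 + 39) = 1/(7*√2 + 39) = 1/(39 + 7*√2) ≈ 0.020450)
E*T(2, 7) + 46 = (39/1423 - 7*√2/1423)*9 + 46 = (351/1423 - 63*√2/1423) + 46 = 65809/1423 - 63*√2/1423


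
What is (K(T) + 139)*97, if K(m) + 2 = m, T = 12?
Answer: 14453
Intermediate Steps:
K(m) = -2 + m
(K(T) + 139)*97 = ((-2 + 12) + 139)*97 = (10 + 139)*97 = 149*97 = 14453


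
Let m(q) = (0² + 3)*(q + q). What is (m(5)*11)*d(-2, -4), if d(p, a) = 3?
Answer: 990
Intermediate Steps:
m(q) = 6*q (m(q) = (0 + 3)*(2*q) = 3*(2*q) = 6*q)
(m(5)*11)*d(-2, -4) = ((6*5)*11)*3 = (30*11)*3 = 330*3 = 990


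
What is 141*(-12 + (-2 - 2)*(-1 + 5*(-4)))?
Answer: 10152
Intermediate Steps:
141*(-12 + (-2 - 2)*(-1 + 5*(-4))) = 141*(-12 - 4*(-1 - 20)) = 141*(-12 - 4*(-21)) = 141*(-12 + 84) = 141*72 = 10152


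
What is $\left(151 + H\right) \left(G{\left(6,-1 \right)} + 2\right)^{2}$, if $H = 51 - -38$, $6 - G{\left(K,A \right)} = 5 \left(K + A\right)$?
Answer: $69360$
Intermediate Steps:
$G{\left(K,A \right)} = 6 - 5 A - 5 K$ ($G{\left(K,A \right)} = 6 - 5 \left(K + A\right) = 6 - 5 \left(A + K\right) = 6 - \left(5 A + 5 K\right) = 6 - 5 A - 5 K$)
$H = 89$ ($H = 51 + 38 = 89$)
$\left(151 + H\right) \left(G{\left(6,-1 \right)} + 2\right)^{2} = \left(151 + 89\right) \left(\left(6 - -5 - 30\right) + 2\right)^{2} = 240 \left(\left(6 + 5 - 30\right) + 2\right)^{2} = 240 \left(-19 + 2\right)^{2} = 240 \left(-17\right)^{2} = 240 \cdot 289 = 69360$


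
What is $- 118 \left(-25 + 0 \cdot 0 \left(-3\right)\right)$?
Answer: $2950$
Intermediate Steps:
$- 118 \left(-25 + 0 \cdot 0 \left(-3\right)\right) = - 118 \left(-25 + 0 \left(-3\right)\right) = - 118 \left(-25 + 0\right) = \left(-118\right) \left(-25\right) = 2950$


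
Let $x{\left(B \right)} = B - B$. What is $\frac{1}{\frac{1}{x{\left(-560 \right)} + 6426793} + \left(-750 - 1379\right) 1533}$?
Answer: $- \frac{6426793}{20975490641300} \approx -3.064 \cdot 10^{-7}$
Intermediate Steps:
$x{\left(B \right)} = 0$
$\frac{1}{\frac{1}{x{\left(-560 \right)} + 6426793} + \left(-750 - 1379\right) 1533} = \frac{1}{\frac{1}{0 + 6426793} + \left(-750 - 1379\right) 1533} = \frac{1}{\frac{1}{6426793} - 3263757} = \frac{1}{- \frac{20975490641300}{6426793}} = - \frac{6426793}{20975490641300}$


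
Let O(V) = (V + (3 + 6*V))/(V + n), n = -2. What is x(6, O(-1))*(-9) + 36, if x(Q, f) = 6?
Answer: -18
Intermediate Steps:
O(V) = (3 + 7*V)/(-2 + V) (O(V) = (V + (3 + 6*V))/(V - 2) = (3 + 7*V)/(-2 + V))
x(6, O(-1))*(-9) + 36 = 6*(-9) + 36 = -54 + 36 = -18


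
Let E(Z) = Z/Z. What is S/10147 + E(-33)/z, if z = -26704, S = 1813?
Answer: 48404205/270965488 ≈ 0.17864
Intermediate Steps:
E(Z) = 1
S/10147 + E(-33)/z = 1813/10147 + 1/(-26704) = 1813*(1/10147) + 1*(-1/26704) = 1813/10147 - 1/26704 = 48404205/270965488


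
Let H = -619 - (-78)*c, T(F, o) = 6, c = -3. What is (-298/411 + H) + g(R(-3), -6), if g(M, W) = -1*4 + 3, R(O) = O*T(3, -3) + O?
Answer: -351292/411 ≈ -854.72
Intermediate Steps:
R(O) = 7*O (R(O) = O*6 + O = 6*O + O = 7*O)
g(M, W) = -1 (g(M, W) = -4 + 3 = -1)
H = -853 (H = -619 - (-78)*(-3) = -619 - 1*234 = -619 - 234 = -853)
(-298/411 + H) + g(R(-3), -6) = (-298/411 - 853) - 1 = -350881/411 - 1 = -351292/411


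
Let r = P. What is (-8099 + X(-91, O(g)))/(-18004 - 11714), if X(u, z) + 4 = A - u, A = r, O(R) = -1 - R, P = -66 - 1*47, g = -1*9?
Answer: 625/2286 ≈ 0.27340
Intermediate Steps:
g = -9
P = -113 (P = -66 - 47 = -113)
r = -113
A = -113
X(u, z) = -117 - u (X(u, z) = -4 + (-113 - u) = -117 - u)
(-8099 + X(-91, O(g)))/(-18004 - 11714) = (-8099 + (-117 - 1*(-91)))/(-18004 - 11714) = (-8099 + (-117 + 91))/(-29718) = (-8099 - 26)*(-1/29718) = -8125*(-1/29718) = 625/2286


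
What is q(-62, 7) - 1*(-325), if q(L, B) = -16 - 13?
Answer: 296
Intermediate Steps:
q(L, B) = -29
q(-62, 7) - 1*(-325) = -29 - 1*(-325) = -29 + 325 = 296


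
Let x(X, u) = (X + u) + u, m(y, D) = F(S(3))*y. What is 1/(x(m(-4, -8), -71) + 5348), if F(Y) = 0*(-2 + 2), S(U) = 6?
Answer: 1/5206 ≈ 0.00019209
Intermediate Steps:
F(Y) = 0 (F(Y) = 0*0 = 0)
m(y, D) = 0 (m(y, D) = 0*y = 0)
x(X, u) = X + 2*u
1/(x(m(-4, -8), -71) + 5348) = 1/((0 + 2*(-71)) + 5348) = 1/((0 - 142) + 5348) = 1/(-142 + 5348) = 1/5206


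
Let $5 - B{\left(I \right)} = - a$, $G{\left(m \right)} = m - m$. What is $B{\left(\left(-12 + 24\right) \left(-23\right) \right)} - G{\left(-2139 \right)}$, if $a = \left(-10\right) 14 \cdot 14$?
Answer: $-1955$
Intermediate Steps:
$G{\left(m \right)} = 0$
$a = -1960$ ($a = \left(-140\right) 14 = -1960$)
$B{\left(I \right)} = -1955$ ($B{\left(I \right)} = 5 - \left(-1\right) \left(-1960\right) = 5 - 1960 = -1955$)
$B{\left(\left(-12 + 24\right) \left(-23\right) \right)} - G{\left(-2139 \right)} = -1955 - 0 = -1955 + 0 = -1955$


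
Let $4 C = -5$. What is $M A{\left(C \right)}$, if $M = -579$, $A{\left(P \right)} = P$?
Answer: $\frac{2895}{4} \approx 723.75$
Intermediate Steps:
$C = - \frac{5}{4}$ ($C = \frac{1}{4} \left(-5\right) = - \frac{5}{4} \approx -1.25$)
$M A{\left(C \right)} = \left(-579\right) \left(- \frac{5}{4}\right) = \frac{2895}{4}$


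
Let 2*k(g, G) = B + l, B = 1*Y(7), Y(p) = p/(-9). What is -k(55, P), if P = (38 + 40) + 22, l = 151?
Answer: -676/9 ≈ -75.111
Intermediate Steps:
Y(p) = -p/9 (Y(p) = p*(-⅑) = -p/9)
B = -7/9 (B = 1*(-⅑*7) = 1*(-7/9) = -7/9 ≈ -0.77778)
P = 100 (P = 78 + 22 = 100)
k(g, G) = 676/9 (k(g, G) = (-7/9 + 151)/2 = (½)*(1352/9) = 676/9)
-k(55, P) = -1*676/9 = -676/9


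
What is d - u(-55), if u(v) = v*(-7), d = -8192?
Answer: -8577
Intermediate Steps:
u(v) = -7*v
d - u(-55) = -8192 - (-7)*(-55) = -8192 - 1*385 = -8192 - 385 = -8577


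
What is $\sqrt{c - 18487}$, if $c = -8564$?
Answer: $i \sqrt{27051} \approx 164.47 i$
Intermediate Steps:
$\sqrt{c - 18487} = \sqrt{-8564 - 18487} = \sqrt{-27051} = i \sqrt{27051}$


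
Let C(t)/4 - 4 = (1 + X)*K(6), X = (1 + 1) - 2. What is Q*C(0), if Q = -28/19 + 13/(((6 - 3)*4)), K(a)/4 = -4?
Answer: 356/19 ≈ 18.737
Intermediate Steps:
K(a) = -16 (K(a) = 4*(-4) = -16)
X = 0 (X = 2 - 2 = 0)
Q = -89/228 (Q = -28*1/19 + 13/((3*4)) = -28/19 + 13/12 = -89/228 ≈ -0.39035)
C(t) = -48 (C(t) = 16 + 4*((1 + 0)*(-16)) = 16 + 4*(1*(-16)) = 16 + 4*(-16) = 16 - 64 = -48)
Q*C(0) = -89/228*(-48) = 356/19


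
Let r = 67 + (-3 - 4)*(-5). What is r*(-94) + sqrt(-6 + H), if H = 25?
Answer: -9588 + sqrt(19) ≈ -9583.6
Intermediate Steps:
r = 102 (r = 67 - 7*(-5) = 67 + 35 = 102)
r*(-94) + sqrt(-6 + H) = 102*(-94) + sqrt(-6 + 25) = -9588 + sqrt(19)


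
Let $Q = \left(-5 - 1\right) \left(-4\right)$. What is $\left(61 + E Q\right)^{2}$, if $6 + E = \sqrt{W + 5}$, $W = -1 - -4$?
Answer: $11497 - 7968 \sqrt{2} \approx 228.55$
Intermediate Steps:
$W = 3$ ($W = -1 + 4 = 3$)
$Q = 24$ ($Q = \left(-6\right) \left(-4\right) = 24$)
$E = -6 + 2 \sqrt{2}$ ($E = -6 + \sqrt{3 + 5} = -6 + \sqrt{8} = -6 + 2 \sqrt{2} \approx -3.1716$)
$\left(61 + E Q\right)^{2} = \left(61 + \left(-6 + 2 \sqrt{2}\right) 24\right)^{2} = \left(61 - \left(144 - 48 \sqrt{2}\right)\right)^{2} = \left(-83 + 48 \sqrt{2}\right)^{2}$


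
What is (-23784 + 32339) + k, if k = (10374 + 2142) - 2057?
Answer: 19014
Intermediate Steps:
k = 10459 (k = 12516 - 2057 = 10459)
(-23784 + 32339) + k = (-23784 + 32339) + 10459 = 8555 + 10459 = 19014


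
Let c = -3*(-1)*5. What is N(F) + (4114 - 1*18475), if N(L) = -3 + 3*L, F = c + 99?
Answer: -14022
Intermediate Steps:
c = 15 (c = 3*5 = 15)
F = 114 (F = 15 + 99 = 114)
N(F) + (4114 - 1*18475) = (-3 + 3*114) + (4114 - 1*18475) = (-3 + 342) + (4114 - 18475) = 339 - 14361 = -14022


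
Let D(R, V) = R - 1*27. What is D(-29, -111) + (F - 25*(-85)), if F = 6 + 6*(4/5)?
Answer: 10399/5 ≈ 2079.8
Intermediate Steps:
F = 54/5 (F = 6 + 6*(4*(⅕)) = 6 + 6*(⅘) = 6 + 24/5 = 54/5 ≈ 10.800)
D(R, V) = -27 + R (D(R, V) = R - 27 = -27 + R)
D(-29, -111) + (F - 25*(-85)) = (-27 - 29) + (54/5 - 25*(-85)) = -56 + (54/5 + 2125) = -56 + 10679/5 = 10399/5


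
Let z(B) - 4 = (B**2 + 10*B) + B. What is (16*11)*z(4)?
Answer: 11264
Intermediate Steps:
z(B) = 4 + B**2 + 11*B (z(B) = 4 + ((B**2 + 10*B) + B) = 4 + (B**2 + 11*B) = 4 + B**2 + 11*B)
(16*11)*z(4) = (16*11)*(4 + 4**2 + 11*4) = 176*(4 + 16 + 44) = 176*64 = 11264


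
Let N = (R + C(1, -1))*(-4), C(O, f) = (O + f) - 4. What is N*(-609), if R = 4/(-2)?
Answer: -14616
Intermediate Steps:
R = -2 (R = 4*(-½) = -2)
C(O, f) = -4 + O + f
N = 24 (N = (-2 + (-4 + 1 - 1))*(-4) = (-2 - 4)*(-4) = -6*(-4) = 24)
N*(-609) = 24*(-609) = -14616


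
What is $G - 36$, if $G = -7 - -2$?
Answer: $-41$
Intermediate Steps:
$G = -5$ ($G = -7 + 2 = -5$)
$G - 36 = -5 - 36 = -41$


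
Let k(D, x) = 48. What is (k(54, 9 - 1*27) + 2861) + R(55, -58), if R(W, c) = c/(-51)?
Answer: 148417/51 ≈ 2910.1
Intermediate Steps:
R(W, c) = -c/51 (R(W, c) = c*(-1/51) = -c/51)
(k(54, 9 - 1*27) + 2861) + R(55, -58) = (48 + 2861) - 1/51*(-58) = 2909 + 58/51 = 148417/51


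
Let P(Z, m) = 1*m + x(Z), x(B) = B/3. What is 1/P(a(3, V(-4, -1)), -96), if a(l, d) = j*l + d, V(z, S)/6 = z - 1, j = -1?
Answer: -1/107 ≈ -0.0093458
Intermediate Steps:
x(B) = B/3 (x(B) = B*(⅓) = B/3)
V(z, S) = -6 + 6*z (V(z, S) = 6*(z - 1) = 6*(-1 + z) = -6 + 6*z)
a(l, d) = d - l (a(l, d) = -l + d = d - l)
P(Z, m) = m + Z/3 (P(Z, m) = 1*m + Z/3 = m + Z/3)
1/P(a(3, V(-4, -1)), -96) = 1/(-96 + ((-6 + 6*(-4)) - 1*3)/3) = 1/(-96 + ((-6 - 24) - 3)/3) = 1/(-96 + (-30 - 3)/3) = 1/(-96 + (⅓)*(-33)) = 1/(-96 - 11) = 1/(-107) = -1/107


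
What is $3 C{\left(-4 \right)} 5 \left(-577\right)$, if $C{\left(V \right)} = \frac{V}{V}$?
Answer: $-8655$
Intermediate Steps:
$C{\left(V \right)} = 1$
$3 C{\left(-4 \right)} 5 \left(-577\right) = 3 \cdot 1 \cdot 5 \left(-577\right) = 3 \cdot 5 \left(-577\right) = 15 \left(-577\right) = -8655$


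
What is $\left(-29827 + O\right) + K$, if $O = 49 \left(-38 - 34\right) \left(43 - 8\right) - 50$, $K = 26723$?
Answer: $-126634$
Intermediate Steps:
$O = -123530$ ($O = 49 \left(\left(-72\right) 35\right) - 50 = 49 \left(-2520\right) - 50 = -123480 - 50 = -123530$)
$\left(-29827 + O\right) + K = \left(-29827 - 123530\right) + 26723 = -153357 + 26723 = -126634$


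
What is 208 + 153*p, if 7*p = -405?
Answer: -60509/7 ≈ -8644.1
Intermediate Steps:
p = -405/7 (p = (⅐)*(-405) = -405/7 ≈ -57.857)
208 + 153*p = 208 + 153*(-405/7) = 208 - 61965/7 = -60509/7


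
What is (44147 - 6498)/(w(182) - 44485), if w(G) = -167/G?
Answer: -6852118/8096437 ≈ -0.84631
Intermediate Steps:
(44147 - 6498)/(w(182) - 44485) = (44147 - 6498)/(-167/182 - 44485) = 37649/(-167*1/182 - 44485) = 37649/(-167/182 - 44485) = 37649/(-8096437/182) = 37649*(-182/8096437) = -6852118/8096437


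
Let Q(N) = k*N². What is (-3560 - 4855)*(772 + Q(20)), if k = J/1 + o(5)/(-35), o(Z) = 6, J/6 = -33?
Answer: 4623840540/7 ≈ 6.6055e+8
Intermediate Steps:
J = -198 (J = 6*(-33) = -198)
k = -6936/35 (k = -198/1 + 6/(-35) = -198*1 + 6*(-1/35) = -198 - 6/35 = -6936/35 ≈ -198.17)
Q(N) = -6936*N²/35
(-3560 - 4855)*(772 + Q(20)) = (-3560 - 4855)*(772 - 6936/35*20²) = -8415*(772 - 6936/35*400) = -8415*(772 - 554880/7) = -8415*(-549476/7) = 4623840540/7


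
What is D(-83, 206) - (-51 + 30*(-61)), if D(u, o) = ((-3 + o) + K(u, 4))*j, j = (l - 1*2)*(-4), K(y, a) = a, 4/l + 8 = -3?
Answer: 42219/11 ≈ 3838.1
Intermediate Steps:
l = -4/11 (l = 4/(-8 - 3) = 4/(-11) = 4*(-1/11) = -4/11 ≈ -0.36364)
j = 104/11 (j = (-4/11 - 1*2)*(-4) = (-4/11 - 2)*(-4) = -26/11*(-4) = 104/11 ≈ 9.4545)
D(u, o) = 104/11 + 104*o/11 (D(u, o) = ((-3 + o) + 4)*(104/11) = (1 + o)*(104/11) = 104/11 + 104*o/11)
D(-83, 206) - (-51 + 30*(-61)) = (104/11 + (104/11)*206) - (-51 + 30*(-61)) = (104/11 + 21424/11) - (-51 - 1830) = 21528/11 - 1*(-1881) = 21528/11 + 1881 = 42219/11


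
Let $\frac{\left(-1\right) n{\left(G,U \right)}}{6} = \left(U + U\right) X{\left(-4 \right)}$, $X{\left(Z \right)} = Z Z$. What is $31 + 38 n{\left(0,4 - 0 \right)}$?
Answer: $-29153$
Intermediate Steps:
$X{\left(Z \right)} = Z^{2}$
$n{\left(G,U \right)} = - 192 U$ ($n{\left(G,U \right)} = - 6 \left(U + U\right) \left(-4\right)^{2} = - 6 \cdot 2 U 16 = - 6 \cdot 32 U = - 192 U$)
$31 + 38 n{\left(0,4 - 0 \right)} = 31 + 38 \left(- 192 \left(4 - 0\right)\right) = 31 + 38 \left(- 192 \left(4 + 0\right)\right) = 31 + 38 \left(\left(-192\right) 4\right) = 31 + 38 \left(-768\right) = 31 - 29184 = -29153$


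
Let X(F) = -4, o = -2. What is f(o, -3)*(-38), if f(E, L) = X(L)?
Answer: 152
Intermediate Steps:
f(E, L) = -4
f(o, -3)*(-38) = -4*(-38) = 152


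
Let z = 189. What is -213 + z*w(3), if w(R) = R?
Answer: 354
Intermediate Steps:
-213 + z*w(3) = -213 + 189*3 = -213 + 567 = 354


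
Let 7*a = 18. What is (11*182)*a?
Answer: 5148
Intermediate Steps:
a = 18/7 (a = (⅐)*18 = 18/7 ≈ 2.5714)
(11*182)*a = (11*182)*(18/7) = 2002*(18/7) = 5148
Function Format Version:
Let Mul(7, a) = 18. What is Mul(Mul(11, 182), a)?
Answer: 5148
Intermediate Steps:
a = Rational(18, 7) (a = Mul(Rational(1, 7), 18) = Rational(18, 7) ≈ 2.5714)
Mul(Mul(11, 182), a) = Mul(Mul(11, 182), Rational(18, 7)) = Mul(2002, Rational(18, 7)) = 5148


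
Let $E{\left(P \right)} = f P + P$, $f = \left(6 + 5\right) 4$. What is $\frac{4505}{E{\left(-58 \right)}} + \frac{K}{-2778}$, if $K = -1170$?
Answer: $- \frac{315373}{241686} \approx -1.3049$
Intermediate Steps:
$f = 44$ ($f = 11 \cdot 4 = 44$)
$E{\left(P \right)} = 45 P$ ($E{\left(P \right)} = 44 P + P = 45 P$)
$\frac{4505}{E{\left(-58 \right)}} + \frac{K}{-2778} = \frac{4505}{45 \left(-58\right)} - \frac{1170}{-2778} = \frac{4505}{-2610} - - \frac{195}{463} = 4505 \left(- \frac{1}{2610}\right) + \frac{195}{463} = - \frac{901}{522} + \frac{195}{463} = - \frac{315373}{241686}$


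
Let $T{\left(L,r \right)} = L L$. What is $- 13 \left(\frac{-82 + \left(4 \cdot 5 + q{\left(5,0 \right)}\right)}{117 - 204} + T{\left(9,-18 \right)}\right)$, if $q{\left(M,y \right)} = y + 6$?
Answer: $- \frac{92339}{87} \approx -1061.4$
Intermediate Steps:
$T{\left(L,r \right)} = L^{2}$
$q{\left(M,y \right)} = 6 + y$
$- 13 \left(\frac{-82 + \left(4 \cdot 5 + q{\left(5,0 \right)}\right)}{117 - 204} + T{\left(9,-18 \right)}\right) = - 13 \left(\frac{-82 + \left(4 \cdot 5 + \left(6 + 0\right)\right)}{117 - 204} + 9^{2}\right) = - 13 \left(\frac{-82 + \left(20 + 6\right)}{-87} + 81\right) = - 13 \left(\left(-82 + 26\right) \left(- \frac{1}{87}\right) + 81\right) = - 13 \left(\left(-56\right) \left(- \frac{1}{87}\right) + 81\right) = - 13 \left(\frac{56}{87} + 81\right) = \left(-13\right) \frac{7103}{87} = - \frac{92339}{87}$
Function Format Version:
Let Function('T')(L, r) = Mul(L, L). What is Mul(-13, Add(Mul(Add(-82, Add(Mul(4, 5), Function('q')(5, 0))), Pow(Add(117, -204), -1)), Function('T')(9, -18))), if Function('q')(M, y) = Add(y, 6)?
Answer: Rational(-92339, 87) ≈ -1061.4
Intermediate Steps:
Function('T')(L, r) = Pow(L, 2)
Function('q')(M, y) = Add(6, y)
Mul(-13, Add(Mul(Add(-82, Add(Mul(4, 5), Function('q')(5, 0))), Pow(Add(117, -204), -1)), Function('T')(9, -18))) = Mul(-13, Add(Mul(Add(-82, Add(Mul(4, 5), Add(6, 0))), Pow(Add(117, -204), -1)), Pow(9, 2))) = Mul(-13, Add(Mul(Add(-82, Add(20, 6)), Pow(-87, -1)), 81)) = Mul(-13, Add(Mul(Add(-82, 26), Rational(-1, 87)), 81)) = Mul(-13, Add(Mul(-56, Rational(-1, 87)), 81)) = Mul(-13, Add(Rational(56, 87), 81)) = Mul(-13, Rational(7103, 87)) = Rational(-92339, 87)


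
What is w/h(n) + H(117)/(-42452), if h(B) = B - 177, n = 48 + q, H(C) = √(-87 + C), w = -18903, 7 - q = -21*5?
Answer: 18903/17 - √30/42452 ≈ 1111.9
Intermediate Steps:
q = 112 (q = 7 - (-21)*5 = 7 - 1*(-105) = 7 + 105 = 112)
n = 160 (n = 48 + 112 = 160)
h(B) = -177 + B
w/h(n) + H(117)/(-42452) = -18903/(-177 + 160) + √(-87 + 117)/(-42452) = -18903/(-17) + √30*(-1/42452) = -18903*(-1/17) - √30/42452 = 18903/17 - √30/42452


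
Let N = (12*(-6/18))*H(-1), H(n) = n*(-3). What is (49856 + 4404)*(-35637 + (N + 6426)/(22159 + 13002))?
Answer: -67989198519180/35161 ≈ -1.9337e+9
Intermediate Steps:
H(n) = -3*n
N = -12 (N = (12*(-6/18))*(-3*(-1)) = (12*(-6*1/18))*3 = (12*(-⅓))*3 = -4*3 = -12)
(49856 + 4404)*(-35637 + (N + 6426)/(22159 + 13002)) = (49856 + 4404)*(-35637 + (-12 + 6426)/(22159 + 13002)) = 54260*(-35637 + 6414/35161) = 54260*(-1253026143/35161) = -67989198519180/35161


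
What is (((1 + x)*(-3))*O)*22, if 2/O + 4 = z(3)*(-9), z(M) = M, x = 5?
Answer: 792/31 ≈ 25.548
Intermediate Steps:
O = -2/31 (O = 2/(-4 + 3*(-9)) = 2/(-4 - 27) = 2/(-31) = 2*(-1/31) = -2/31 ≈ -0.064516)
(((1 + x)*(-3))*O)*22 = (((1 + 5)*(-3))*(-2/31))*22 = ((6*(-3))*(-2/31))*22 = -18*(-2/31)*22 = (36/31)*22 = 792/31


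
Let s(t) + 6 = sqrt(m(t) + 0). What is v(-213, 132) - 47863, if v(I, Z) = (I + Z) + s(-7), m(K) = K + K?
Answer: -47950 + I*sqrt(14) ≈ -47950.0 + 3.7417*I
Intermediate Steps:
m(K) = 2*K
s(t) = -6 + sqrt(2)*sqrt(t) (s(t) = -6 + sqrt(2*t + 0) = -6 + sqrt(2*t) = -6 + sqrt(2)*sqrt(t))
v(I, Z) = -6 + I + Z + I*sqrt(14) (v(I, Z) = (I + Z) + (-6 + sqrt(2)*sqrt(-7)) = (I + Z) + (-6 + sqrt(2)*(I*sqrt(7))) = (I + Z) + (-6 + I*sqrt(14)) = -6 + I + Z + I*sqrt(14))
v(-213, 132) - 47863 = (-6 - 213 + 132 + I*sqrt(14)) - 47863 = (-87 + I*sqrt(14)) - 47863 = -47950 + I*sqrt(14)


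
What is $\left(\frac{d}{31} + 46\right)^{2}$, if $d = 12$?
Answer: $\frac{2067844}{961} \approx 2151.8$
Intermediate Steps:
$\left(\frac{d}{31} + 46\right)^{2} = \left(\frac{12}{31} + 46\right)^{2} = \left(\frac{1438}{31}\right)^{2} = \frac{2067844}{961}$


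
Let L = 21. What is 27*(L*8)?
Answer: 4536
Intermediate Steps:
27*(L*8) = 27*(21*8) = 27*168 = 4536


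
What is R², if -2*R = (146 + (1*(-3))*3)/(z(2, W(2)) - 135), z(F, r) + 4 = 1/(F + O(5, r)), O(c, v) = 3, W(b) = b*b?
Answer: 469225/1926544 ≈ 0.24356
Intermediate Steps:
W(b) = b²
z(F, r) = -4 + 1/(3 + F) (z(F, r) = -4 + 1/(F + 3) = -4 + 1/(3 + F))
R = 685/1388 (R = -(146 + (1*(-3))*3)/(2*((-11 - 4*2)/(3 + 2) - 135)) = -(146 - 3*3)/(2*((-11 - 8)/5 - 135)) = -(146 - 9)/(2*((⅕)*(-19) - 135)) = -137/(2*(-19/5 - 135)) = -137/(2*(-694/5)) = -137*(-5)/(2*694) = -½*(-685/694) = 685/1388 ≈ 0.49352)
R² = (685/1388)² = 469225/1926544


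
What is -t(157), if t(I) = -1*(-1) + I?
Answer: -158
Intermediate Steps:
t(I) = 1 + I
-t(157) = -(1 + 157) = -1*158 = -158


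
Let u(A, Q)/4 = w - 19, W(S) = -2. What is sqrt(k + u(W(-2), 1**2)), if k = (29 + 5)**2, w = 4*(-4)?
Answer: 2*sqrt(254) ≈ 31.875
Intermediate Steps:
w = -16
k = 1156 (k = 34**2 = 1156)
u(A, Q) = -140 (u(A, Q) = 4*(-16 - 19) = 4*(-35) = -140)
sqrt(k + u(W(-2), 1**2)) = sqrt(1156 - 140) = sqrt(1016) = 2*sqrt(254)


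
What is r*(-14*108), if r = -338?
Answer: 511056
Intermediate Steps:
r*(-14*108) = -(-4732)*108 = -338*(-1512) = 511056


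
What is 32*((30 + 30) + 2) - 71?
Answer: 1913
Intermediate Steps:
32*((30 + 30) + 2) - 71 = 32*(60 + 2) - 71 = 32*62 - 71 = 1984 - 71 = 1913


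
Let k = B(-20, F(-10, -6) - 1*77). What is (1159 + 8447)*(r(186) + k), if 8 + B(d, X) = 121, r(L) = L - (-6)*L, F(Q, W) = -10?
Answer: 13592490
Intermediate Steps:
r(L) = 7*L (r(L) = L + 6*L = 7*L)
B(d, X) = 113 (B(d, X) = -8 + 121 = 113)
k = 113
(1159 + 8447)*(r(186) + k) = (1159 + 8447)*(7*186 + 113) = 9606*(1302 + 113) = 9606*1415 = 13592490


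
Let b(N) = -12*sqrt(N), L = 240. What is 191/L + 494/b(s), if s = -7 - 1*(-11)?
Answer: -1583/80 ≈ -19.788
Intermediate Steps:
s = 4 (s = -7 + 11 = 4)
191/L + 494/b(s) = 191/240 + 494/((-12*sqrt(4))) = 191*(1/240) + 494/((-12*2)) = 191/240 + 494/(-24) = 191/240 + 494*(-1/24) = 191/240 - 247/12 = -1583/80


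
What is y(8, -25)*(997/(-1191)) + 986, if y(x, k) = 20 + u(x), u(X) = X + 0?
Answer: 1146410/1191 ≈ 962.56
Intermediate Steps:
u(X) = X
y(x, k) = 20 + x
y(8, -25)*(997/(-1191)) + 986 = (20 + 8)*(997/(-1191)) + 986 = 28*(997*(-1/1191)) + 986 = 28*(-997/1191) + 986 = -27916/1191 + 986 = 1146410/1191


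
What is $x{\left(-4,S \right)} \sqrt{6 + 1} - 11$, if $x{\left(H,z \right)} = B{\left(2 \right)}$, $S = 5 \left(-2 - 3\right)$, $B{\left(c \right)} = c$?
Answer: $-11 + 2 \sqrt{7} \approx -5.7085$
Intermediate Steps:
$S = -25$ ($S = 5 \left(-5\right) = -25$)
$x{\left(H,z \right)} = 2$
$x{\left(-4,S \right)} \sqrt{6 + 1} - 11 = 2 \sqrt{6 + 1} - 11 = 2 \sqrt{7} - 11 = -11 + 2 \sqrt{7}$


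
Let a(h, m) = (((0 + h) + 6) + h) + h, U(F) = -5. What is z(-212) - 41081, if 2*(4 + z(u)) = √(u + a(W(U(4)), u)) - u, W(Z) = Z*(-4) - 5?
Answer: -40979 + I*√161/2 ≈ -40979.0 + 6.3443*I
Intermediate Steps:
W(Z) = -5 - 4*Z (W(Z) = -4*Z - 5 = -5 - 4*Z)
a(h, m) = 6 + 3*h (a(h, m) = ((h + 6) + h) + h = ((6 + h) + h) + h = (6 + 2*h) + h = 6 + 3*h)
z(u) = -4 + √(51 + u)/2 - u/2 (z(u) = -4 + (√(u + (6 + 3*(-5 - 4*(-5)))) - u)/2 = -4 + (√(u + (6 + 3*(-5 + 20))) - u)/2 = -4 + (√(u + (6 + 3*15)) - u)/2 = -4 + (√(u + (6 + 45)) - u)/2 = -4 + (√(u + 51) - u)/2 = -4 + (√(51 + u) - u)/2 = -4 + (√(51 + u)/2 - u/2) = -4 + √(51 + u)/2 - u/2)
z(-212) - 41081 = (-4 + √(51 - 212)/2 - ½*(-212)) - 41081 = (-4 + √(-161)/2 + 106) - 41081 = (-4 + (I*√161)/2 + 106) - 41081 = (-4 + I*√161/2 + 106) - 41081 = (102 + I*√161/2) - 41081 = -40979 + I*√161/2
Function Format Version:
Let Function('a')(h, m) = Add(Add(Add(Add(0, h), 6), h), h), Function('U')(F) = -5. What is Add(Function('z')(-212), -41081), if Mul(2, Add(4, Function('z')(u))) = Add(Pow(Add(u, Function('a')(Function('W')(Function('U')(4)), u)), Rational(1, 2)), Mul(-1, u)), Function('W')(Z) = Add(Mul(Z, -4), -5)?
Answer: Add(-40979, Mul(Rational(1, 2), I, Pow(161, Rational(1, 2)))) ≈ Add(-40979., Mul(6.3443, I))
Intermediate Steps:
Function('W')(Z) = Add(-5, Mul(-4, Z)) (Function('W')(Z) = Add(Mul(-4, Z), -5) = Add(-5, Mul(-4, Z)))
Function('a')(h, m) = Add(6, Mul(3, h)) (Function('a')(h, m) = Add(Add(Add(h, 6), h), h) = Add(Add(Add(6, h), h), h) = Add(Add(6, Mul(2, h)), h) = Add(6, Mul(3, h)))
Function('z')(u) = Add(-4, Mul(Rational(1, 2), Pow(Add(51, u), Rational(1, 2))), Mul(Rational(-1, 2), u)) (Function('z')(u) = Add(-4, Mul(Rational(1, 2), Add(Pow(Add(u, Add(6, Mul(3, Add(-5, Mul(-4, -5))))), Rational(1, 2)), Mul(-1, u)))) = Add(-4, Mul(Rational(1, 2), Add(Pow(Add(u, Add(6, Mul(3, Add(-5, 20)))), Rational(1, 2)), Mul(-1, u)))) = Add(-4, Mul(Rational(1, 2), Add(Pow(Add(u, Add(6, Mul(3, 15))), Rational(1, 2)), Mul(-1, u)))) = Add(-4, Mul(Rational(1, 2), Add(Pow(Add(u, Add(6, 45)), Rational(1, 2)), Mul(-1, u)))) = Add(-4, Mul(Rational(1, 2), Add(Pow(Add(u, 51), Rational(1, 2)), Mul(-1, u)))) = Add(-4, Mul(Rational(1, 2), Add(Pow(Add(51, u), Rational(1, 2)), Mul(-1, u)))) = Add(-4, Add(Mul(Rational(1, 2), Pow(Add(51, u), Rational(1, 2))), Mul(Rational(-1, 2), u))) = Add(-4, Mul(Rational(1, 2), Pow(Add(51, u), Rational(1, 2))), Mul(Rational(-1, 2), u)))
Add(Function('z')(-212), -41081) = Add(Add(-4, Mul(Rational(1, 2), Pow(Add(51, -212), Rational(1, 2))), Mul(Rational(-1, 2), -212)), -41081) = Add(Add(-4, Mul(Rational(1, 2), Pow(-161, Rational(1, 2))), 106), -41081) = Add(Add(-4, Mul(Rational(1, 2), Mul(I, Pow(161, Rational(1, 2)))), 106), -41081) = Add(Add(-4, Mul(Rational(1, 2), I, Pow(161, Rational(1, 2))), 106), -41081) = Add(Add(102, Mul(Rational(1, 2), I, Pow(161, Rational(1, 2)))), -41081) = Add(-40979, Mul(Rational(1, 2), I, Pow(161, Rational(1, 2))))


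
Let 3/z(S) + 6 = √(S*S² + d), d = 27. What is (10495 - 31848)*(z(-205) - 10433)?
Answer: 959621895741560/4307567 + 64059*I*√8615098/8615134 ≈ 2.2278e+8 + 21.825*I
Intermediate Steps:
z(S) = 3/(-6 + √(27 + S³)) (z(S) = 3/(-6 + √(S*S² + 27)) = 3/(-6 + √(S³ + 27)) = 3/(-6 + √(27 + S³)))
(10495 - 31848)*(z(-205) - 10433) = (10495 - 31848)*(3/(-6 + √(27 + (-205)³)) - 10433) = -21353*(3/(-6 + √(27 - 8615125)) - 10433) = -21353*(3/(-6 + √(-8615098)) - 10433) = -21353*(3/(-6 + I*√8615098) - 10433) = -21353*(-10433 + 3/(-6 + I*√8615098)) = 222775849 - 64059/(-6 + I*√8615098)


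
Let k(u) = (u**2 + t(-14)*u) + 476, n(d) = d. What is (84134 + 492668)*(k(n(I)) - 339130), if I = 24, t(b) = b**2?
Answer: -192290789948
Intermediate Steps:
k(u) = 476 + u**2 + 196*u (k(u) = (u**2 + (-14)**2*u) + 476 = (u**2 + 196*u) + 476 = 476 + u**2 + 196*u)
(84134 + 492668)*(k(n(I)) - 339130) = (84134 + 492668)*((476 + 24**2 + 196*24) - 339130) = 576802*((476 + 576 + 4704) - 339130) = 576802*(5756 - 339130) = 576802*(-333374) = -192290789948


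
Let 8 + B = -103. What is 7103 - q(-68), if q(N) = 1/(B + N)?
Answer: 1271438/179 ≈ 7103.0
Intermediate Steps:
B = -111 (B = -8 - 103 = -111)
q(N) = 1/(-111 + N)
7103 - q(-68) = 7103 - 1/(-111 - 68) = 7103 - 1/(-179) = 7103 - 1*(-1/179) = 7103 + 1/179 = 1271438/179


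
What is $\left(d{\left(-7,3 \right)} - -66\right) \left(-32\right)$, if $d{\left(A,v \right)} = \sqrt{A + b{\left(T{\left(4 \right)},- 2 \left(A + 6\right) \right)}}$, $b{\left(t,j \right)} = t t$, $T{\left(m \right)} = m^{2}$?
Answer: $-2112 - 32 \sqrt{249} \approx -2617.0$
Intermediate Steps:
$b{\left(t,j \right)} = t^{2}$
$d{\left(A,v \right)} = \sqrt{256 + A}$ ($d{\left(A,v \right)} = \sqrt{A + \left(4^{2}\right)^{2}} = \sqrt{A + 16^{2}} = \sqrt{A + 256} = \sqrt{256 + A}$)
$\left(d{\left(-7,3 \right)} - -66\right) \left(-32\right) = \left(\sqrt{256 - 7} - -66\right) \left(-32\right) = \left(\sqrt{249} + 66\right) \left(-32\right) = \left(66 + \sqrt{249}\right) \left(-32\right) = -2112 - 32 \sqrt{249}$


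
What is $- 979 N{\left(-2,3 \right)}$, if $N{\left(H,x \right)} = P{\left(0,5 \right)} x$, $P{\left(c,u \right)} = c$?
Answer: $0$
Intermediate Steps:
$N{\left(H,x \right)} = 0$ ($N{\left(H,x \right)} = 0 x = 0$)
$- 979 N{\left(-2,3 \right)} = \left(-979\right) 0 = 0$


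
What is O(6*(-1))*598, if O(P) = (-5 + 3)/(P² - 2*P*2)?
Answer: -299/15 ≈ -19.933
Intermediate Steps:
O(P) = -2/(P² - 4*P)
O(6*(-1))*598 = -2/((6*(-1))*(-4 + 6*(-1)))*598 = -2/(-6*(-4 - 6))*598 = -2*(-⅙)/(-10)*598 = -2*(-⅙)*(-⅒)*598 = -1/30*598 = -299/15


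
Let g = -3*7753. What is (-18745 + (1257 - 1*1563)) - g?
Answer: 4208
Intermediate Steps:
g = -23259
(-18745 + (1257 - 1*1563)) - g = (-18745 + (1257 - 1*1563)) - 1*(-23259) = (-18745 + (1257 - 1563)) + 23259 = (-18745 - 306) + 23259 = -19051 + 23259 = 4208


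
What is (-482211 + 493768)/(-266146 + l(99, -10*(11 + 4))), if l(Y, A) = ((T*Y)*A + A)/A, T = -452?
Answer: -11557/310893 ≈ -0.037174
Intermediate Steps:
l(Y, A) = (A - 452*A*Y)/A (l(Y, A) = ((-452*Y)*A + A)/A = (-452*A*Y + A)/A = (A - 452*A*Y)/A)
(-482211 + 493768)/(-266146 + l(99, -10*(11 + 4))) = (-482211 + 493768)/(-266146 + (1 - 452*99)) = 11557/(-266146 + (1 - 44748)) = 11557/(-266146 - 44747) = 11557/(-310893) = 11557*(-1/310893) = -11557/310893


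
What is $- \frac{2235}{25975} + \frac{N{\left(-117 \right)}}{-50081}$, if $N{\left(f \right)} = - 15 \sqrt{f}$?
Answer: $- \frac{447}{5195} + \frac{45 i \sqrt{13}}{50081} \approx -0.086044 + 0.0032397 i$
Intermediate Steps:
$- \frac{2235}{25975} + \frac{N{\left(-117 \right)}}{-50081} = - \frac{2235}{25975} + \frac{\left(-15\right) \sqrt{-117}}{-50081} = \left(-2235\right) \frac{1}{25975} + - 15 \cdot 3 i \sqrt{13} \left(- \frac{1}{50081}\right) = - \frac{447}{5195} + - 45 i \sqrt{13} \left(- \frac{1}{50081}\right) = - \frac{447}{5195} + \frac{45 i \sqrt{13}}{50081}$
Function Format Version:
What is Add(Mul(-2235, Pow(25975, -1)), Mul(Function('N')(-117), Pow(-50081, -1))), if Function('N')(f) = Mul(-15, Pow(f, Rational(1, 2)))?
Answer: Add(Rational(-447, 5195), Mul(Rational(45, 50081), I, Pow(13, Rational(1, 2)))) ≈ Add(-0.086044, Mul(0.0032397, I))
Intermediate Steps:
Add(Mul(-2235, Pow(25975, -1)), Mul(Function('N')(-117), Pow(-50081, -1))) = Add(Mul(-2235, Pow(25975, -1)), Mul(Mul(-15, Pow(-117, Rational(1, 2))), Pow(-50081, -1))) = Add(Mul(-2235, Rational(1, 25975)), Mul(Mul(-15, Mul(3, I, Pow(13, Rational(1, 2)))), Rational(-1, 50081))) = Add(Rational(-447, 5195), Mul(Mul(-45, I, Pow(13, Rational(1, 2))), Rational(-1, 50081))) = Add(Rational(-447, 5195), Mul(Rational(45, 50081), I, Pow(13, Rational(1, 2))))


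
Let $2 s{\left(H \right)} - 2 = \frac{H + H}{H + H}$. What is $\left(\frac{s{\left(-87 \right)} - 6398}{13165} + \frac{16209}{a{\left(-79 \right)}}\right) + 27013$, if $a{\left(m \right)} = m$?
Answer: $\frac{55761137293}{2080070} \approx 26807.0$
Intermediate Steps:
$s{\left(H \right)} = \frac{3}{2}$ ($s{\left(H \right)} = 1 + \frac{\left(H + H\right) \frac{1}{H + H}}{2} = 1 + \frac{2 H \frac{1}{2 H}}{2} = 1 + \frac{1}{2} \cdot 1 = 1 + \frac{1}{2} = \frac{3}{2}$)
$\left(\frac{s{\left(-87 \right)} - 6398}{13165} + \frac{16209}{a{\left(-79 \right)}}\right) + 27013 = \left(\frac{\frac{3}{2} - 6398}{13165} + \frac{16209}{-79}\right) + 27013 = \left(\left(- \frac{12793}{2}\right) \frac{1}{13165} + 16209 \left(- \frac{1}{79}\right)\right) + 27013 = \left(- \frac{12793}{26330} - \frac{16209}{79}\right) + 27013 = - \frac{427793617}{2080070} + 27013 = \frac{55761137293}{2080070}$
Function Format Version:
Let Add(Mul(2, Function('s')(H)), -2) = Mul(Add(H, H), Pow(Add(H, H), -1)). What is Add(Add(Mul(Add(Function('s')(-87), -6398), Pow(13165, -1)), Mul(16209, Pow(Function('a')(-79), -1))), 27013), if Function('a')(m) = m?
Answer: Rational(55761137293, 2080070) ≈ 26807.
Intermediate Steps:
Function('s')(H) = Rational(3, 2) (Function('s')(H) = Add(1, Mul(Rational(1, 2), Mul(Add(H, H), Pow(Add(H, H), -1)))) = Add(1, Mul(Rational(1, 2), Mul(Mul(2, H), Pow(Mul(2, H), -1)))) = Add(1, Mul(Rational(1, 2), Mul(Mul(2, H), Mul(Rational(1, 2), Pow(H, -1))))) = Add(1, Mul(Rational(1, 2), 1)) = Add(1, Rational(1, 2)) = Rational(3, 2))
Add(Add(Mul(Add(Function('s')(-87), -6398), Pow(13165, -1)), Mul(16209, Pow(Function('a')(-79), -1))), 27013) = Add(Add(Mul(Add(Rational(3, 2), -6398), Pow(13165, -1)), Mul(16209, Pow(-79, -1))), 27013) = Add(Add(Mul(Rational(-12793, 2), Rational(1, 13165)), Mul(16209, Rational(-1, 79))), 27013) = Add(Add(Rational(-12793, 26330), Rational(-16209, 79)), 27013) = Add(Rational(-427793617, 2080070), 27013) = Rational(55761137293, 2080070)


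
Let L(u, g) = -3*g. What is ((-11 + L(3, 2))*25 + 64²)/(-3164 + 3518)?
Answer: 3671/354 ≈ 10.370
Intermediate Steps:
((-11 + L(3, 2))*25 + 64²)/(-3164 + 3518) = ((-11 - 3*2)*25 + 64²)/(-3164 + 3518) = ((-11 - 6)*25 + 4096)/354 = (-17*25 + 4096)*(1/354) = (-425 + 4096)*(1/354) = 3671*(1/354) = 3671/354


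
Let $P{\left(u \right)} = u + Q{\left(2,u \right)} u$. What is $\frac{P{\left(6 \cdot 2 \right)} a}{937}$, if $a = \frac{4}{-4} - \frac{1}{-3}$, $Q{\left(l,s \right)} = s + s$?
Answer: $- \frac{200}{937} \approx -0.21345$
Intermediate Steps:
$Q{\left(l,s \right)} = 2 s$
$P{\left(u \right)} = u + 2 u^{2}$ ($P{\left(u \right)} = u + 2 u u = u + 2 u^{2}$)
$a = - \frac{2}{3}$ ($a = 4 \left(- \frac{1}{4}\right) - - \frac{1}{3} = -1 + \frac{1}{3} = - \frac{2}{3} \approx -0.66667$)
$\frac{P{\left(6 \cdot 2 \right)} a}{937} = \frac{6 \cdot 2 \left(1 + 2 \cdot 6 \cdot 2\right) \left(- \frac{2}{3}\right)}{937} = 12 \left(1 + 2 \cdot 12\right) \left(- \frac{2}{3}\right) \frac{1}{937} = 12 \left(1 + 24\right) \left(- \frac{2}{3}\right) \frac{1}{937} = 12 \cdot 25 \left(- \frac{2}{3}\right) \frac{1}{937} = 300 \left(- \frac{2}{3}\right) \frac{1}{937} = \left(-200\right) \frac{1}{937} = - \frac{200}{937}$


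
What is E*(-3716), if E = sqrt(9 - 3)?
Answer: -3716*sqrt(6) ≈ -9102.3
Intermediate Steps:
E = sqrt(6) ≈ 2.4495
E*(-3716) = sqrt(6)*(-3716) = -3716*sqrt(6)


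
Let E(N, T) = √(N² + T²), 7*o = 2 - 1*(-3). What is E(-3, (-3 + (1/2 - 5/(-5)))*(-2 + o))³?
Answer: 7479*√277/2744 ≈ 45.363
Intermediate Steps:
o = 5/7 (o = (2 - 1*(-3))/7 = (2 + 3)/7 = (⅐)*5 = 5/7 ≈ 0.71429)
E(-3, (-3 + (1/2 - 5/(-5)))*(-2 + o))³ = (√((-3)² + ((-3 + (1/2 - 5/(-5)))*(-2 + 5/7))²))³ = (√(9 + ((-3 + (1*(½) - 5*(-⅕)))*(-9/7))²))³ = (√(9 + ((-3 + (½ + 1))*(-9/7))²))³ = (√(9 + ((-3 + 3/2)*(-9/7))²))³ = (√(9 + (-3/2*(-9/7))²))³ = (√(9 + (27/14)²))³ = (√(9 + 729/196))³ = (√(2493/196))³ = (3*√277/14)³ = 7479*√277/2744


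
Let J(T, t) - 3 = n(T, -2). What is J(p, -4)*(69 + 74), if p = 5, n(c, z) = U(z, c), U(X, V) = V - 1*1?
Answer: 1001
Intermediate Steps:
U(X, V) = -1 + V (U(X, V) = V - 1 = -1 + V)
n(c, z) = -1 + c
J(T, t) = 2 + T (J(T, t) = 3 + (-1 + T) = 2 + T)
J(p, -4)*(69 + 74) = (2 + 5)*(69 + 74) = 7*143 = 1001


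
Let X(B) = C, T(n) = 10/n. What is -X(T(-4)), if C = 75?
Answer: -75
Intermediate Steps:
X(B) = 75
-X(T(-4)) = -1*75 = -75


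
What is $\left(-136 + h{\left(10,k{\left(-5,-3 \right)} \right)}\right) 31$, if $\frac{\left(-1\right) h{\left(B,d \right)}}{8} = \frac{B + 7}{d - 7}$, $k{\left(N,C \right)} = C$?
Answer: $- \frac{18972}{5} \approx -3794.4$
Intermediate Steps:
$h{\left(B,d \right)} = - \frac{8 \left(7 + B\right)}{-7 + d}$ ($h{\left(B,d \right)} = - 8 \frac{B + 7}{d - 7} = - 8 \frac{7 + B}{-7 + d} = - \frac{8 \left(7 + B\right)}{-7 + d}$)
$\left(-136 + h{\left(10,k{\left(-5,-3 \right)} \right)}\right) 31 = \left(-136 + \frac{8 \left(-7 - 10\right)}{-7 - 3}\right) 31 = \left(-136 + \frac{8 \left(-7 - 10\right)}{-10}\right) 31 = \left(-136 + 8 \left(- \frac{1}{10}\right) \left(-17\right)\right) 31 = \left(-136 + \frac{68}{5}\right) 31 = \left(- \frac{612}{5}\right) 31 = - \frac{18972}{5}$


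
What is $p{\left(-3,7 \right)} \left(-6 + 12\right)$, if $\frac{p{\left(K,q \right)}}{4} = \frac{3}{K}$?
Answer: $-24$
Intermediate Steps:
$p{\left(K,q \right)} = \frac{12}{K}$ ($p{\left(K,q \right)} = 4 \frac{3}{K} = \frac{12}{K}$)
$p{\left(-3,7 \right)} \left(-6 + 12\right) = \frac{12}{-3} \left(-6 + 12\right) = 12 \left(- \frac{1}{3}\right) 6 = \left(-4\right) 6 = -24$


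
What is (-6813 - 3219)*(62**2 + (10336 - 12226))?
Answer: -19602528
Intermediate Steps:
(-6813 - 3219)*(62**2 + (10336 - 12226)) = -10032*(3844 - 1890) = -10032*1954 = -19602528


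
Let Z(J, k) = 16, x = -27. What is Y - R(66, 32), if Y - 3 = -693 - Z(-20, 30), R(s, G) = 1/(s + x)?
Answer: -27535/39 ≈ -706.03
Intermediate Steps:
R(s, G) = 1/(-27 + s) (R(s, G) = 1/(s - 27) = 1/(-27 + s))
Y = -706 (Y = 3 + (-693 - 1*16) = 3 + (-693 - 16) = 3 - 709 = -706)
Y - R(66, 32) = -706 - 1/(-27 + 66) = -706 - 1/39 = -27535/39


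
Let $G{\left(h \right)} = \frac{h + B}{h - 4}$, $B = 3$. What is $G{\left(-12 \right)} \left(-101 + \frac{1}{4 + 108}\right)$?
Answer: $- \frac{101799}{1792} \approx -56.807$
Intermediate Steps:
$G{\left(h \right)} = \frac{3 + h}{-4 + h}$ ($G{\left(h \right)} = \frac{h + 3}{h - 4} = \frac{3 + h}{-4 + h}$)
$G{\left(-12 \right)} \left(-101 + \frac{1}{4 + 108}\right) = \frac{3 - 12}{-4 - 12} \left(-101 + \frac{1}{4 + 108}\right) = \frac{1}{-16} \left(-9\right) \left(-101 + \frac{1}{112}\right) = \left(- \frac{1}{16}\right) \left(-9\right) \left(-101 + \frac{1}{112}\right) = \frac{9}{16} \left(- \frac{11311}{112}\right) = - \frac{101799}{1792}$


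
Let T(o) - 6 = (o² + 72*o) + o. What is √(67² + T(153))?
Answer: √39073 ≈ 197.67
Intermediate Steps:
T(o) = 6 + o² + 73*o (T(o) = 6 + ((o² + 72*o) + o) = 6 + (o² + 73*o) = 6 + o² + 73*o)
√(67² + T(153)) = √(67² + (6 + 153² + 73*153)) = √(4489 + (6 + 23409 + 11169)) = √(4489 + 34584) = √39073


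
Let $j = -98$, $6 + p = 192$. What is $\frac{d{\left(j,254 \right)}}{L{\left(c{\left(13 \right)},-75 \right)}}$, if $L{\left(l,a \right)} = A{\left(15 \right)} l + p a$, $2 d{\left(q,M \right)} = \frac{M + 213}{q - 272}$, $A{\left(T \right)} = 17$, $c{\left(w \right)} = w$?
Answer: $\frac{467}{10159460} \approx 4.5967 \cdot 10^{-5}$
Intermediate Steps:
$p = 186$ ($p = -6 + 192 = 186$)
$d{\left(q,M \right)} = \frac{213 + M}{2 \left(-272 + q\right)}$ ($d{\left(q,M \right)} = \frac{\left(M + 213\right) \frac{1}{q - 272}}{2} = \frac{\left(213 + M\right) \frac{1}{-272 + q}}{2} = \frac{\frac{1}{-272 + q} \left(213 + M\right)}{2} = \frac{213 + M}{2 \left(-272 + q\right)}$)
$L{\left(l,a \right)} = 17 l + 186 a$
$\frac{d{\left(j,254 \right)}}{L{\left(c{\left(13 \right)},-75 \right)}} = \frac{\frac{1}{2} \frac{1}{-272 - 98} \left(213 + 254\right)}{17 \cdot 13 + 186 \left(-75\right)} = \frac{\frac{1}{2} \frac{1}{-370} \cdot 467}{221 - 13950} = \frac{\frac{1}{2} \left(- \frac{1}{370}\right) 467}{-13729} = \left(- \frac{467}{740}\right) \left(- \frac{1}{13729}\right) = \frac{467}{10159460}$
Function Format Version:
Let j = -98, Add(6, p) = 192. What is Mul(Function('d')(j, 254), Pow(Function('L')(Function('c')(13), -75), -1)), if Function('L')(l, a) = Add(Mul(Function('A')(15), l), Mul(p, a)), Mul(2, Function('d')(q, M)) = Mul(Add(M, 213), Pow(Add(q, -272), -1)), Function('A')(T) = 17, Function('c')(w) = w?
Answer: Rational(467, 10159460) ≈ 4.5967e-5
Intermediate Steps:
p = 186 (p = Add(-6, 192) = 186)
Function('d')(q, M) = Mul(Rational(1, 2), Pow(Add(-272, q), -1), Add(213, M)) (Function('d')(q, M) = Mul(Rational(1, 2), Mul(Add(M, 213), Pow(Add(q, -272), -1))) = Mul(Rational(1, 2), Mul(Add(213, M), Pow(Add(-272, q), -1))) = Mul(Rational(1, 2), Mul(Pow(Add(-272, q), -1), Add(213, M))) = Mul(Rational(1, 2), Pow(Add(-272, q), -1), Add(213, M)))
Function('L')(l, a) = Add(Mul(17, l), Mul(186, a))
Mul(Function('d')(j, 254), Pow(Function('L')(Function('c')(13), -75), -1)) = Mul(Mul(Rational(1, 2), Pow(Add(-272, -98), -1), Add(213, 254)), Pow(Add(Mul(17, 13), Mul(186, -75)), -1)) = Mul(Mul(Rational(1, 2), Pow(-370, -1), 467), Pow(Add(221, -13950), -1)) = Mul(Mul(Rational(1, 2), Rational(-1, 370), 467), Pow(-13729, -1)) = Mul(Rational(-467, 740), Rational(-1, 13729)) = Rational(467, 10159460)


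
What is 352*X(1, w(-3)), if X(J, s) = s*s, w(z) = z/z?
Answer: 352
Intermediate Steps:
w(z) = 1
X(J, s) = s²
352*X(1, w(-3)) = 352*1² = 352*1 = 352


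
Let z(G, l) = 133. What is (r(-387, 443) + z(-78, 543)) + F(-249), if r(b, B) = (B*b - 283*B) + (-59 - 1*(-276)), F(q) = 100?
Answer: -296360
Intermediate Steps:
r(b, B) = 217 - 283*B + B*b (r(b, B) = (-283*B + B*b) + (-59 + 276) = (-283*B + B*b) + 217 = 217 - 283*B + B*b)
(r(-387, 443) + z(-78, 543)) + F(-249) = ((217 - 283*443 + 443*(-387)) + 133) + 100 = ((217 - 125369 - 171441) + 133) + 100 = (-296593 + 133) + 100 = -296460 + 100 = -296360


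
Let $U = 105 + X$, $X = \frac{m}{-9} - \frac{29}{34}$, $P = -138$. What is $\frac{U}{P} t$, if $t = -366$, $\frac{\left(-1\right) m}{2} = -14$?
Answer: $\frac{1885937}{7038} \approx 267.96$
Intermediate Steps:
$m = 28$ ($m = \left(-2\right) \left(-14\right) = 28$)
$X = - \frac{1213}{306}$ ($X = \frac{28}{-9} - \frac{29}{34} = 28 \left(- \frac{1}{9}\right) - \frac{29}{34} = - \frac{28}{9} - \frac{29}{34} = - \frac{1213}{306} \approx -3.9641$)
$U = \frac{30917}{306}$ ($U = 105 - \frac{1213}{306} = \frac{30917}{306} \approx 101.04$)
$\frac{U}{P} t = \frac{30917}{306 \left(-138\right)} \left(-366\right) = \frac{30917}{306} \left(- \frac{1}{138}\right) \left(-366\right) = \left(- \frac{30917}{42228}\right) \left(-366\right) = \frac{1885937}{7038}$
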